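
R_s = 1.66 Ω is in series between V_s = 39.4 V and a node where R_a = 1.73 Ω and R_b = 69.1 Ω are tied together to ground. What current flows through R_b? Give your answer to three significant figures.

I ≈ 0.287 A

Equivalent of the parallel group: R_p = 1.688 Ω.
Node voltage V_A = V_s · R_p/(R_s + R_p) = 39.4 × 0.5041 = 19.86 V.
I(R_b) = V_A / R_b = 19.86/69.1 = 0.2875 A.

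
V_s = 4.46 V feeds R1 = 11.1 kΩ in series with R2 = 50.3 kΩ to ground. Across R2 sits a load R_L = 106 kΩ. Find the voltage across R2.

V_out ≈ 3.37 V

R2 ‖ R_L = (50.3 × 106)/(50.3 + 106) = 34.11 kΩ.
Now apply the divider: V_out = 4.46 × 0.7545 = 3.365 V.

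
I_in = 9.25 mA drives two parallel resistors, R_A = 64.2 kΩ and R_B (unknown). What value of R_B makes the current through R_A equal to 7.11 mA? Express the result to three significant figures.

The fraction through R_A equals R_B/(R_A+R_B).
With f = 0.7686, R_B = R_A · f/(1−f) = 64.2 × 3.322 = 213.3 kΩ.

R_B ≈ 213 kΩ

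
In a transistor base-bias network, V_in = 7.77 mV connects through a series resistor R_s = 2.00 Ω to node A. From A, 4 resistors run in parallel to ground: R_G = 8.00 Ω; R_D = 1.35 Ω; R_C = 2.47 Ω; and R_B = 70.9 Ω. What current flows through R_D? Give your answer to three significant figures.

Equivalent of the parallel group: R_p = 0.7784 Ω.
V_A = 7.77 × 0.7784/2.778 = 2.177 mV.
Branch current I = V_A/R_D = 2.177/1.35 = 1.612 mA.
(Check via current divider: I_total = 2.797 mA; share G_k/ΣG = 0.5766 → same result.)

I ≈ 1.61 mA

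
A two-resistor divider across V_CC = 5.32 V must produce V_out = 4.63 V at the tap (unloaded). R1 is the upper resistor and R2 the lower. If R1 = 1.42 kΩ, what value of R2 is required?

R2 ≈ 9.53 kΩ

The divider ratio is R2/(R1+R2) = 4.63/5.32 = 0.8703.
So R2 = R1 · V_out/(V_CC − V_out) = 1.42 × 4.63/(5.32 − 4.63) = 1.42 × 6.710 = 9.528 kΩ.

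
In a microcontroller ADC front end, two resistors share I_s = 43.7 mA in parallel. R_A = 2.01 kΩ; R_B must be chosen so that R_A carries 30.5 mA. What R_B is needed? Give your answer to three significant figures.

R_B ≈ 4.64 kΩ

The fraction through R_A equals R_B/(R_A+R_B).
With f = 0.6979, R_B = R_A · f/(1−f) = 2.01 × 2.311 = 4.644 kΩ.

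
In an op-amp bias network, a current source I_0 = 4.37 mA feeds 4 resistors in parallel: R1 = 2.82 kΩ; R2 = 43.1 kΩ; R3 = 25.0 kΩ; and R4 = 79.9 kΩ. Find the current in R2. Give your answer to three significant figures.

I ≈ 0.236 mA

ΣG = 1/2.82 + 1/43.1 + 1/25.0 + 1/79.9 = 0.4303.
Current divider: I(R2) = I_0 · G_k/ΣG = 4.37 × (0.02320/0.4303) = 4.37 × 0.05392 = 0.2356 mA.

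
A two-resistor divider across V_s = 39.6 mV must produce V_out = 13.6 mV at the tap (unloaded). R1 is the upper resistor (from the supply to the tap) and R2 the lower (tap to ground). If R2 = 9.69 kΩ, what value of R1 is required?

R1 ≈ 18.5 kΩ

Required fraction k = V_out/V_s = 0.3434.
Rearranging, R1 = R2·(1−k)/k = 9.69 × 1.912 = 18.53 kΩ.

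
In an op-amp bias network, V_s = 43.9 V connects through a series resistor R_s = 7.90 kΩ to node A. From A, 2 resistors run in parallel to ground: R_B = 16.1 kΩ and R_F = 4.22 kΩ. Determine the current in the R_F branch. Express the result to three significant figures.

Equivalent of the parallel group: R_p = 3.344 kΩ.
Node voltage V_A = V_s · R_p/(R_s + R_p) = 43.9 × 0.2974 = 13.05 V.
I(R_F) = V_A / R_F = 13.05/4.22 = 3.094 mA.

I ≈ 3.09 mA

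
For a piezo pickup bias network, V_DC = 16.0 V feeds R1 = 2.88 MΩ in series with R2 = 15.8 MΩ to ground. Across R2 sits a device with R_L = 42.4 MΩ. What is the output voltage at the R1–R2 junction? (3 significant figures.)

The load sits in parallel with R2, giving an effective lower resistance R2' = R2·R_L/(R2+R_L) = 11.51 MΩ.
Voltage divider with the loaded lower leg: V_out = 16.0 × 11.51/(2.88 + 11.51) = 16.0 × 0.7999 = 12.80 V.
(Unloaded it would be 13.5 V; the load pulls it down.)

V_out ≈ 12.8 V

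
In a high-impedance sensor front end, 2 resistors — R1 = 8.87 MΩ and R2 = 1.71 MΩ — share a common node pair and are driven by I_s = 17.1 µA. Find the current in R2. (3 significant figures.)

With just two branches, the current splits inversely with resistance.
I(R2) = 17.1 × 8.87/(8.87 + 1.71) = 17.1 × 0.8384 = 14.34 µA.

I ≈ 14.3 µA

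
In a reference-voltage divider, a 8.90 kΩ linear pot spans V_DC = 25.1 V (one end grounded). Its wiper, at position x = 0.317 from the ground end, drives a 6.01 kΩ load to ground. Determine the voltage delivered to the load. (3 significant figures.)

V_out ≈ 6.02 V

Lower segment x·R_p = 2.821 kΩ; upper segment (1−x)·R_p = 6.079 kΩ.
Lower segment in parallel with the load: 2.821 ‖ 6.01 = 1.920 kΩ.
V_out = 25.1 × 1.920/(6.079 + 1.920) = 6.025 V.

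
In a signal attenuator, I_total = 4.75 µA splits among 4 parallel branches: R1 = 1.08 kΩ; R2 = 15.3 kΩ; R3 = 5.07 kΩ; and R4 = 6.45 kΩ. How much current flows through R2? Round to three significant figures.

I ≈ 0.231 µA

Conductances: ΣG = 1/1.08 + 1/15.3 + 1/5.07 + 1/6.45 = 1.344 (1/kΩ).
R2 takes the fraction G_k/ΣG = 0.06536/1.344 = 0.04865, so I = 4.75 × 0.04865 = 0.2311 µA.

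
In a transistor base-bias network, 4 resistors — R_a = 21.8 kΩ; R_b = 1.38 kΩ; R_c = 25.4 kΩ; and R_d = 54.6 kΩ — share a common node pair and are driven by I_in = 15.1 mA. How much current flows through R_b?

I ≈ 13.2 mA

Total conductance ΣG = 1/21.8 + 1/1.38 + 1/25.4 + 1/54.6 = 0.8282 (units of 1/kΩ).
R_b takes the fraction G_k/ΣG = 0.7246/0.8282 = 0.8750, so I = 15.1 × 0.8750 = 13.21 mA.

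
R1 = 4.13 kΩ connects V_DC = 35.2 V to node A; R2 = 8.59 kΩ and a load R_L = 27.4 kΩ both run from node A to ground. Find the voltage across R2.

R2 ‖ R_L = (8.59 × 27.4)/(8.59 + 27.4) = 6.540 kΩ.
Now apply the divider: V_out = 35.2 × 0.6129 = 21.57 V.

V_out ≈ 21.6 V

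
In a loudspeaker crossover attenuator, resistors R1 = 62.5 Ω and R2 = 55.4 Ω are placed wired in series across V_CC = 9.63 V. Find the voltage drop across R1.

V ≈ 5.10 V

ΣR = 62.5 + 55.4 = 117.9 Ω.
By the voltage-divider rule, V = 9.63 × 62.50/117.9 = 5.105 V.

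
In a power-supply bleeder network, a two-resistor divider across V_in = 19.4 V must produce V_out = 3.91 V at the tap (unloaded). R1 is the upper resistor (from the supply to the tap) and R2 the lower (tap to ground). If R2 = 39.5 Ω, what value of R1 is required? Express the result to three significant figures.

V_out/V_in = R2/(R1+R2) = 0.2015.
So R1 = R2 · (V_in/V_out − 1) = 39.5 × (19.4/3.91 − 1) = 39.5 × 3.962 = 156.5 Ω.

R1 ≈ 156 Ω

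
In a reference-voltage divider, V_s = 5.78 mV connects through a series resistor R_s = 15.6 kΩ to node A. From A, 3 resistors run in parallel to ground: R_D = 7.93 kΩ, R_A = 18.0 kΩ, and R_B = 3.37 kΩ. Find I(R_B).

Parallel bank: R_p = 1/(1/7.93 + 1/18.0 + 1/3.37) = 2.090 kΩ.
V_A = 5.78 × 2.090/17.69 = 0.6830 mV.
I(R_B) = V_A / R_B = 0.6830/3.37 = 0.2027 µA.

I ≈ 0.203 µA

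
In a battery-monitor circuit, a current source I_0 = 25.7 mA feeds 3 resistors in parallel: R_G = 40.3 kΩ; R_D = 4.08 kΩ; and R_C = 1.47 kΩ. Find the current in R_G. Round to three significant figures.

I ≈ 0.671 mA

ΣG = 1/40.3 + 1/4.08 + 1/1.47 = 0.9502.
R_G takes the fraction G_k/ΣG = 0.02481/0.9502 = 0.02611, so I = 25.7 × 0.02611 = 0.6712 mA.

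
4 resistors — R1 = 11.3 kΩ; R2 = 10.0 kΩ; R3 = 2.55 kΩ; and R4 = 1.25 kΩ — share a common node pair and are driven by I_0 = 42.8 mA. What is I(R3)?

I ≈ 12.2 mA

Conductances: ΣG = 1/11.3 + 1/10.0 + 1/2.55 + 1/1.25 = 1.381 (1/kΩ).
By the current-divider rule, I = I_0 · G_k/ΣG = 42.8 × 0.2840 = 12.16 mA.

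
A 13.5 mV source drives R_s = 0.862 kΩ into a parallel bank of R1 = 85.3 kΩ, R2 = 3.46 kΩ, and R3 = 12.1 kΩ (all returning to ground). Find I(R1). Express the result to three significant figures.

I ≈ 0.119 µA

Combine the parallel branches: R_p = (1/85.3 + 1/3.46 + 1/12.1)⁻¹ = 2.608 kΩ.
Node voltage V_A = V_supply · R_p/(R_s + R_p) = 13.5 × 0.7516 = 10.15 mV.
Branch current I = V_A/R1 = 10.15/85.3 = 0.1190 µA.
(Check via current divider: I_total = 3.890 µA; share G_k/ΣG = 0.03058 → same result.)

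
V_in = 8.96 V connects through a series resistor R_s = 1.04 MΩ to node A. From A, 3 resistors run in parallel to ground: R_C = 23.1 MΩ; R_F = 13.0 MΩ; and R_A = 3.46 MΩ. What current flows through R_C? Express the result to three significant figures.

I ≈ 0.272 µA

Combine the parallel branches: R_p = (1/23.1 + 1/13.0 + 1/3.46)⁻¹ = 2.444 MΩ.
V_A by voltage divider: V_A = 8.96 × 2.444/(1.04 + 2.444) = 6.285 V.
I(R_C) = V_A / R_C = 6.285/23.1 = 0.2721 µA.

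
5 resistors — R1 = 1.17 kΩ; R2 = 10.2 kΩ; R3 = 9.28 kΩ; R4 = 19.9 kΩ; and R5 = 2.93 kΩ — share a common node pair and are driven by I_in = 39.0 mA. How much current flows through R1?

I ≈ 23.0 mA

Conductances: ΣG = 1/1.17 + 1/10.2 + 1/9.28 + 1/19.9 + 1/2.93 = 1.452 (1/kΩ).
R1 takes the fraction G_k/ΣG = 0.8547/1.452 = 0.5886, so I = 39.0 × 0.5886 = 22.96 mA.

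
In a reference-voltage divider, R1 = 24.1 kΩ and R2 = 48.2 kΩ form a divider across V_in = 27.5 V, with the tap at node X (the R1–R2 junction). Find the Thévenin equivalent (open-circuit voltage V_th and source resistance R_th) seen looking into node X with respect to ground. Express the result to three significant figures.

With X open, the divider is unloaded: V_th = 27.5 × 48.2/72.30 = 18.33 V.
Looking into X with the source shorted: R_th = R1·R2/(R1+R2) = 24.10 × 48.2/72.30 = 16.07 kΩ.

V_th ≈ 18.3 V, R_th ≈ 16.1 kΩ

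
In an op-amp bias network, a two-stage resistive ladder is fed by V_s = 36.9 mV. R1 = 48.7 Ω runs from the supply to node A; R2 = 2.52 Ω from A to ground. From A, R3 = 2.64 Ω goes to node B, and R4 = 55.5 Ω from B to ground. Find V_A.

The second stage (R3 + R4 = 58.14 Ω) loads node A in parallel with R2.
R2 ‖ (R3+R4) = 2.415 Ω.
V_A = 36.9 × 2.415/(48.7 + 2.415) = 1.744 mV.

V_A ≈ 1.74 mV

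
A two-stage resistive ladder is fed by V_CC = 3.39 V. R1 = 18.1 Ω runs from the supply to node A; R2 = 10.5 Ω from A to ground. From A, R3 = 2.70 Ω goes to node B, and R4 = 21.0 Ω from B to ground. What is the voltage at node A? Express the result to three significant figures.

Node A sees R2 in parallel with the series input of stage 2, R3 + R4 = 23.70 Ω.
Effective lower resistance at A: R2 ‖ 23.70 = 7.276 Ω.
First divider: V_A = V_CC · 7.276/(18.1 + 7.276) = 0.9720 V.

V_A ≈ 0.972 V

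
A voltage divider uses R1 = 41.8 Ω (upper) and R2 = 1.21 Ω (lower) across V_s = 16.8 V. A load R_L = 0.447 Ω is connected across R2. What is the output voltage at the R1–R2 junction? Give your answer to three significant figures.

V_out ≈ 0.130 V

R2 ‖ R_L = (1.21 × 0.447)/(1.21 + 0.447) = 0.3264 Ω.
Voltage divider with the loaded lower leg: V_out = 16.8 × 0.3264/(41.8 + 0.3264) = 16.8 × 0.007748 = 0.1302 V.
(Unloaded it would be 0.473 V; the load pulls it down.)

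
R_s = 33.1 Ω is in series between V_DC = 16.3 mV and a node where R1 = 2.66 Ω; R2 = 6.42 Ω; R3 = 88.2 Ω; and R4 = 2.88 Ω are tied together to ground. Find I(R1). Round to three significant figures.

Combine the parallel branches: R_p = (1/2.66 + 1/6.42 + 1/88.2 + 1/2.88)⁻¹ = 1.123 Ω.
V_A = 16.3 × 1.123/34.22 = 0.5350 mV.
I(R1) = V_A / R1 = 0.5350/2.66 = 0.2011 mA.

I ≈ 0.201 mA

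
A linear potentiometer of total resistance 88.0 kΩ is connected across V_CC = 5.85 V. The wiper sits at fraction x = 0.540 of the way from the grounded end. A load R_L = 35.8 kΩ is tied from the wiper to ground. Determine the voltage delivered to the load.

The pot divides into 40.48 kΩ above the wiper and 47.52 kΩ below.
Lower segment in parallel with the load: 47.52 ‖ 35.8 = 20.42 kΩ.
Then V_out = V_CC · 20.42/(40.48 + 20.42) = 1.961 V.

V_out ≈ 1.96 V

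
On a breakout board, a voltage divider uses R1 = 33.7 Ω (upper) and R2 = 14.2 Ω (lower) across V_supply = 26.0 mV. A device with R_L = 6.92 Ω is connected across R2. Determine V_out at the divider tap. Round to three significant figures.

R2 ‖ R_L = (14.2 × 6.92)/(14.2 + 6.92) = 4.653 Ω.
Now apply the divider: V_out = 26.0 × 0.1213 = 3.154 mV.

V_out ≈ 3.15 mV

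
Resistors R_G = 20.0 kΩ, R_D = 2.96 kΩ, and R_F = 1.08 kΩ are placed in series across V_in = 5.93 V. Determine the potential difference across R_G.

V ≈ 4.93 V

Total series resistance ΣR = 20.0 + 2.96 + 1.08 = 24.04 kΩ.
Voltage divider: V = V_in · (20.00 / 24.04) = 5.93 × 0.8319 = 4.933 V.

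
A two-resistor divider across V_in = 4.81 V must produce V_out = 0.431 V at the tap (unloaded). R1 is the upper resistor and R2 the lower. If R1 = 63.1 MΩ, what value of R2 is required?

Required fraction k = V_out/V_in = 0.08960.
So R2 = R1 · V_out/(V_in − V_out) = 63.1 × 0.431/(4.81 − 0.431) = 63.1 × 0.09842 = 6.211 MΩ.

R2 ≈ 6.21 MΩ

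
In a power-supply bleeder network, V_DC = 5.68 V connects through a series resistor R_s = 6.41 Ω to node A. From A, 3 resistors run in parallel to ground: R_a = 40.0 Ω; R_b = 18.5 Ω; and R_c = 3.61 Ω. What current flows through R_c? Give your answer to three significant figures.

Equivalent of the parallel group: R_p = 2.808 Ω.
Node voltage V_A = V_DC · R_p/(R_s + R_p) = 5.68 × 0.3047 = 1.730 V.
I(R_c) = V_A / R_c = 1.730/3.61 = 0.4794 A.

I ≈ 0.479 A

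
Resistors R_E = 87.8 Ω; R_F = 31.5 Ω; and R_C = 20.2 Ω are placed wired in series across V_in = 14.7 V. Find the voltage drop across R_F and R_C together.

ΣR = 87.8 + 31.5 + 20.2 = 139.5 Ω.
R_{R_F..R_C} = 31.5 + 20.2 = 51.70 Ω.
Voltage divider: V = V_in · (51.70 / 139.5) = 14.7 × 0.3706 = 5.448 V.

V ≈ 5.45 V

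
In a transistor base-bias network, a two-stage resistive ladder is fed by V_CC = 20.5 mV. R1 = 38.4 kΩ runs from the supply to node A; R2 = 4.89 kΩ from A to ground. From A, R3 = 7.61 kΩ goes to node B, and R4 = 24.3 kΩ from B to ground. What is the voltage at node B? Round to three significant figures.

Looking into the second stage from A: R3 + R4 = 31.91 kΩ appears in parallel with R2.
Effective lower resistance at A: R2 ‖ 31.91 = 4.240 kΩ.
So V_A = 20.5 × 0.09944 = 2.039 mV.
V_B = V_A × 0.7615 = 1.552 mV.

V_B ≈ 1.55 mV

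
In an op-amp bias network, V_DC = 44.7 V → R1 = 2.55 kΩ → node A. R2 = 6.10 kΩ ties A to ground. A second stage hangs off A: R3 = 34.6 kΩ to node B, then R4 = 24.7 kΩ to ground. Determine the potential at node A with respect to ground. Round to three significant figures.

Looking into the second stage from A: R3 + R4 = 59.30 kΩ appears in parallel with R2.
Effective lower resistance at A: R2 ‖ 59.30 = 5.531 kΩ.
V_A = 44.7 × 5.531/(2.55 + 5.531) = 30.59 V.

V_A ≈ 30.6 V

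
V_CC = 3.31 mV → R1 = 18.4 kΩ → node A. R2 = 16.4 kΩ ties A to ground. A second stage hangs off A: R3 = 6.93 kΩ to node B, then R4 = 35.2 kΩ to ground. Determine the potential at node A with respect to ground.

V_A ≈ 1.29 mV

The second stage (R3 + R4 = 42.13 kΩ) loads node A in parallel with R2.
Effective lower resistance at A: R2 ‖ 42.13 = 11.80 kΩ.
So V_A = 3.31 × 0.3908 = 1.294 mV.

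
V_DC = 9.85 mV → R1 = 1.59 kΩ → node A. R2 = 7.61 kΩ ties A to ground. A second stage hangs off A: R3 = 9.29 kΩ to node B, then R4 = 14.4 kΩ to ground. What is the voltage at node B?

V_B ≈ 4.69 mV

The second stage (R3 + R4 = 23.69 kΩ) loads node A in parallel with R2.
R2 ‖ (R3+R4) = 5.760 kΩ.
First divider: V_A = V_DC · 5.760/(1.59 + 5.760) = 7.719 mV.
Then the unloaded second divider: V_B = V_A × R4/(R3+R4) = 7.719 × 0.6079 = 4.692 mV.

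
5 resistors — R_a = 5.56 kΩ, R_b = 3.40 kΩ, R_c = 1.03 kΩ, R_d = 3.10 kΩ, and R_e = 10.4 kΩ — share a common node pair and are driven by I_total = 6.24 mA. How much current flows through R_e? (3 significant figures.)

Conductances: ΣG = 1/5.56 + 1/3.40 + 1/1.03 + 1/3.10 + 1/10.4 = 1.864 (1/kΩ).
By the current-divider rule, I = I_total · G_k/ΣG = 6.24 × 0.05160 = 0.3220 mA.

I ≈ 0.322 mA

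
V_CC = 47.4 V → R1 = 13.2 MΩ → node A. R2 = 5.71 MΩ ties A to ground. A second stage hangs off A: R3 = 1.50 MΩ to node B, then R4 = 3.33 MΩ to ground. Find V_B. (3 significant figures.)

V_B ≈ 5.41 V

Looking into the second stage from A: R3 + R4 = 4.830 MΩ appears in parallel with R2.
Effective lower resistance at A: R2 ‖ 4.830 = 2.617 MΩ.
First divider: V_A = V_CC · 2.617/(13.2 + 2.617) = 7.842 V.
Then the unloaded second divider: V_B = V_A × R4/(R3+R4) = 7.842 × 0.6894 = 5.406 V.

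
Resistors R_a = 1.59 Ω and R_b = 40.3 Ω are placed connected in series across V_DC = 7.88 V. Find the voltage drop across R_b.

V ≈ 7.58 V

Series total: ΣR = 1.59 + 40.3 = 41.89 Ω.
Voltage divider: V = V_DC · (40.30 / 41.89) = 7.88 × 0.9620 = 7.581 V.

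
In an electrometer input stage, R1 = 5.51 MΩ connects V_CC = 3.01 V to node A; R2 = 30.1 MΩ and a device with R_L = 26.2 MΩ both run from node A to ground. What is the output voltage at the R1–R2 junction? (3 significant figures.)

V_out ≈ 2.16 V

R2 ‖ R_L = (30.1 × 26.2)/(30.1 + 26.2) = 14.01 MΩ.
Now apply the divider: V_out = 3.01 × 0.7177 = 2.160 V.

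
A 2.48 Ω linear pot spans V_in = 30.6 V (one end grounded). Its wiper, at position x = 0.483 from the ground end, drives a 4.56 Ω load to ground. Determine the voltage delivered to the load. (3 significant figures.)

V_out ≈ 13.0 V

The pot divides into 1.282 Ω above the wiper and 1.198 Ω below.
Lower segment in parallel with the load: 1.198 ‖ 4.56 = 0.9486 Ω.
V_out = 30.6 × 0.9486/(1.282 + 0.9486) = 13.01 V.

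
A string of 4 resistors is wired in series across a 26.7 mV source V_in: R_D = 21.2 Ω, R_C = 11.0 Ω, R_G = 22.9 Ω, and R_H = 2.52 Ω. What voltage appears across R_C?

Total series resistance ΣR = 21.2 + 11.0 + 22.9 + 2.52 = 57.62 Ω.
Voltage divider: V = V_in · (11.00 / 57.62) = 26.7 × 0.1909 = 5.097 mV.

V ≈ 5.10 mV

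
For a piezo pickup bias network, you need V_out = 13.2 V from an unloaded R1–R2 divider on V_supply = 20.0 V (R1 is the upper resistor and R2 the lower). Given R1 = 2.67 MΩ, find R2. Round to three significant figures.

R2 ≈ 5.18 MΩ

V_out/V_supply = R2/(R1+R2) = 0.6600.
Rearranging, R2 = R1·k/(1−k) = 2.67 × 1.941 = 5.183 MΩ.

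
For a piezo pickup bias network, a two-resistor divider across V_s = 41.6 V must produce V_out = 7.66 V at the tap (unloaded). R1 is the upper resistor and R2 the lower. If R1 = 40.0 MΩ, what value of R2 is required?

V_out/V_s = R2/(R1+R2) = 0.1841.
Rearranging, R2 = R1·k/(1−k) = 40.0 × 0.2257 = 9.028 MΩ.

R2 ≈ 9.03 MΩ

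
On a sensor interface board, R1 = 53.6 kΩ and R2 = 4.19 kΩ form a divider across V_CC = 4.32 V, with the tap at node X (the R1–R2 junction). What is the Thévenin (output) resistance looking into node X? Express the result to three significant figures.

Looking into X with the source shorted: R_th = R1·R2/(R1+R2) = 53.60 × 4.19/57.79 = 3.886 kΩ.

R_th ≈ 3.89 kΩ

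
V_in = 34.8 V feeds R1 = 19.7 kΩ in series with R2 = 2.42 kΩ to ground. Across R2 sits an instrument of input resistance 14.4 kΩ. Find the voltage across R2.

V_out ≈ 3.31 V

The load sits in parallel with R2, giving an effective lower resistance R2' = R2·R_L/(R2+R_L) = 2.072 kΩ.
Now apply the divider: V_out = 34.8 × 0.09516 = 3.312 V.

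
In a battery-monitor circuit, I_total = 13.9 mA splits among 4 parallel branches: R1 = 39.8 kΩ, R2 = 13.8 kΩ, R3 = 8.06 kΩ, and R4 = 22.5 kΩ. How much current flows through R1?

Total conductance ΣG = 1/39.8 + 1/13.8 + 1/8.06 + 1/22.5 = 0.2661 (units of 1/kΩ).
R1 takes the fraction G_k/ΣG = 0.02513/0.2661 = 0.09442, so I = 13.9 × 0.09442 = 1.312 mA.

I ≈ 1.31 mA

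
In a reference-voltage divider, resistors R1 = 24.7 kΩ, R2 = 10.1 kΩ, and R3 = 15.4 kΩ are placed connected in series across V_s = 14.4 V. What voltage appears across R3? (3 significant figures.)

V ≈ 4.42 V

Series total: ΣR = 24.7 + 10.1 + 15.4 = 50.20 kΩ.
Voltage divider: V = V_s · (15.40 / 50.20) = 14.4 × 0.3068 = 4.418 V.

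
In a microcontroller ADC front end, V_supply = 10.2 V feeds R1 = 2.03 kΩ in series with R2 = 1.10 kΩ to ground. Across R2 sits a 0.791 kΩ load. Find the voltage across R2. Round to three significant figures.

V_out ≈ 1.88 V

The load sits in parallel with R2, giving an effective lower resistance R2' = R2·R_L/(R2+R_L) = 0.4601 kΩ.
Voltage divider with the loaded lower leg: V_out = 10.2 × 0.4601/(2.03 + 0.4601) = 10.2 × 0.1848 = 1.885 V.
(Unloaded it would be 3.58 V; the load pulls it down.)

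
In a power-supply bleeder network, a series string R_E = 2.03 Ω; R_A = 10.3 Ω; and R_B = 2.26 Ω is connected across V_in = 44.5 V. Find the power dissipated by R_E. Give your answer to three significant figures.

The common current is I = 44.5/14.59 = 3.050 A.
P(R_E) = I²·R_E = (3.050)² × 2.03 = 18.88 W.

P ≈ 18.9 W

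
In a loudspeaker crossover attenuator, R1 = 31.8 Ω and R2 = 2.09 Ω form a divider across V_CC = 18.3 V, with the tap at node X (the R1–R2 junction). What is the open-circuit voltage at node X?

V_th ≈ 1.13 V

Open-circuit (no load on X): V_th = V_CC · R2/(R1 + R2) = 18.3 × 2.09/(31.80 + 2.09) = 1.129 V.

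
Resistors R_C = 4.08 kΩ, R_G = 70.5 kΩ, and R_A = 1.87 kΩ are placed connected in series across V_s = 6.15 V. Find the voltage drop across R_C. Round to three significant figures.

V ≈ 0.328 V

ΣR = 4.08 + 70.5 + 1.87 = 76.45 kΩ.
Voltage divider: V = V_s · (4.080 / 76.45) = 6.15 × 0.05337 = 0.3282 V.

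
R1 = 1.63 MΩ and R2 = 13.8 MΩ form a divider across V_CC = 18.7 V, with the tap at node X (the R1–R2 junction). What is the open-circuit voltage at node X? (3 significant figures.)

Open-circuit (no load on X): V_th = V_CC · R2/(R1 + R2) = 18.7 × 13.8/(1.630 + 13.8) = 16.72 V.

V_th ≈ 16.7 V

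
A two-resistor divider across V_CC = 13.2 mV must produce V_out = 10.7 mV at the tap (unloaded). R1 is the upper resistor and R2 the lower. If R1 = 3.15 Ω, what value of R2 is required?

The divider ratio is R2/(R1+R2) = 10.7/13.2 = 0.8106.
Rearranging, R2 = R1·k/(1−k) = 3.15 × 4.280 = 13.48 Ω.

R2 ≈ 13.5 Ω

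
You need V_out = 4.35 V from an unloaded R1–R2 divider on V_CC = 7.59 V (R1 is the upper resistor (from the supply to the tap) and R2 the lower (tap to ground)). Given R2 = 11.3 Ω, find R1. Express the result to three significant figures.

Required fraction k = V_out/V_CC = 0.5731.
R1 = R2·(1/k − 1) = 11.3 × 0.7448 = 8.417 Ω.

R1 ≈ 8.42 Ω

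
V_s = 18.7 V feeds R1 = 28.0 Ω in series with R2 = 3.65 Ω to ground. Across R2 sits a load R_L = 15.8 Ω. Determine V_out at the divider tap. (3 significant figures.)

The load sits in parallel with R2, giving an effective lower resistance R2' = R2·R_L/(R2+R_L) = 2.965 Ω.
Then V_out = V_s · R2'/(R1 + R2') = 18.7 × 2.965/30.97 = 1.791 V.
(Unloaded it would be 2.16 V; the load pulls it down.)

V_out ≈ 1.79 V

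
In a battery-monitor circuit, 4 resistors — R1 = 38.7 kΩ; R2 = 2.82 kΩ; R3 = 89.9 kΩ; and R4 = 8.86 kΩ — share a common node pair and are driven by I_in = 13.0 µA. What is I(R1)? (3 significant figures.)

Conductances: ΣG = 1/38.7 + 1/2.82 + 1/89.9 + 1/8.86 = 0.5044 (1/kΩ).
R1 takes the fraction G_k/ΣG = 0.02584/0.5044 = 0.05122, so I = 13.0 × 0.05122 = 0.6659 µA.

I ≈ 0.666 µA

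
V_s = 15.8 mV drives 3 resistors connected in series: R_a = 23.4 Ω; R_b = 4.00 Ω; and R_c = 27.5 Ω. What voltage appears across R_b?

V ≈ 1.15 mV

ΣR = 23.4 + 4.00 + 27.5 = 54.90 Ω.
Voltage divider: V = V_s · (4.000 / 54.90) = 15.8 × 0.07286 = 1.151 mV.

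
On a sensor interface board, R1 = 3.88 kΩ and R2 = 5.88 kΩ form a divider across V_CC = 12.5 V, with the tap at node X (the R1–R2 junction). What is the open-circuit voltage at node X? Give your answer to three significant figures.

V_th ≈ 7.53 V

Open-circuit (no load on X): V_th = V_CC · R2/(R1 + R2) = 12.5 × 5.88/(3.880 + 5.88) = 7.531 V.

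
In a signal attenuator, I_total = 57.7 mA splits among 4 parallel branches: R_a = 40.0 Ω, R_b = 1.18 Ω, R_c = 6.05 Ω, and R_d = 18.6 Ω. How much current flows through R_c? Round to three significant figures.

Conductances: ΣG = 1/40.0 + 1/1.18 + 1/6.05 + 1/18.6 = 1.092 (1/Ω).
Current divider: I(R_c) = I_total · G_k/ΣG = 57.7 × (0.1653/1.092) = 57.7 × 0.1514 = 8.738 mA.

I ≈ 8.74 mA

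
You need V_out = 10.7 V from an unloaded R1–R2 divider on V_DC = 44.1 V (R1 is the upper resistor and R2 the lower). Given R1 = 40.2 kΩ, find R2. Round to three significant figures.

The divider ratio is R2/(R1+R2) = 10.7/44.1 = 0.2426.
R2 = R1 · 0.2426/(1 − 0.2426) = 12.88 kΩ.

R2 ≈ 12.9 kΩ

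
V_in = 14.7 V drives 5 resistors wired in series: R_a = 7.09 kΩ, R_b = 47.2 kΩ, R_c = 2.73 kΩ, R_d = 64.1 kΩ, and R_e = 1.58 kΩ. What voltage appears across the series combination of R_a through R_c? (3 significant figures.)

ΣR = 7.09 + 47.2 + 2.73 + 64.1 + 1.58 = 122.7 kΩ.
R_{R_a..R_c} = 7.09 + 47.2 + 2.73 = 57.02 kΩ.
V = V_in · R/ΣR = 14.7 × 0.4647 = 6.831 V.

V ≈ 6.83 V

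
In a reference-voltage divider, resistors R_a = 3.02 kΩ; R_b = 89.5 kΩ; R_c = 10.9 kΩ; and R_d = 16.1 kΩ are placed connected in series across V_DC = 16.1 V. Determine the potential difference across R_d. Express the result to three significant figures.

V ≈ 2.17 V

ΣR = 3.02 + 89.5 + 10.9 + 16.1 = 119.5 kΩ.
V = V_DC · R/ΣR = 16.1 × 0.1347 = 2.169 V.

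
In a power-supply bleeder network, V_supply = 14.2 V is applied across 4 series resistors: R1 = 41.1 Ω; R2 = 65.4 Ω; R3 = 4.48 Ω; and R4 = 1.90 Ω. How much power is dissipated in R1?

ΣR = 112.9 Ω → I = 14.2/112.9 = 0.1258 A.
P = I²R = 0.01582 × 41.1 = 0.6504 W.

P ≈ 0.650 W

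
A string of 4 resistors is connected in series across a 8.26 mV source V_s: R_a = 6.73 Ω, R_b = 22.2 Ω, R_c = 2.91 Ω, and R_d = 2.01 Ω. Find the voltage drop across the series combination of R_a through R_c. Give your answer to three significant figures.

Series total: ΣR = 6.73 + 22.2 + 2.91 + 2.01 = 33.85 Ω.
R_{R_a..R_c} = 6.73 + 22.2 + 2.91 = 31.84 Ω.
By the voltage-divider rule, V = 8.26 × 31.84/33.85 = 7.770 mV.

V ≈ 7.77 mV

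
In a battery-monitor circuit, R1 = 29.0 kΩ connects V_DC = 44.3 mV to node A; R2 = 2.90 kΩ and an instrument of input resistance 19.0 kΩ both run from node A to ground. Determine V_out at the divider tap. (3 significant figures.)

V_out ≈ 3.54 mV

First combine the lower leg with the load: R2 ‖ R_L = 2.516 kΩ.
Then V_out = V_DC · R2'/(R1 + R2') = 44.3 × 2.516/31.52 = 3.537 mV.
(Unloaded it would be 4.03 mV; the load pulls it down.)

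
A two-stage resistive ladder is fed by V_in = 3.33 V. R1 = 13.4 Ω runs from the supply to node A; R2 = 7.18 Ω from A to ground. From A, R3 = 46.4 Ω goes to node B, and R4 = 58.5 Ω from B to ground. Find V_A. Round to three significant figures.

V_A ≈ 1.11 V

Node A sees R2 in parallel with the series input of stage 2, R3 + R4 = 104.9 Ω.
Effective lower resistance at A: R2 ‖ 104.9 = 6.720 Ω.
First divider: V_A = V_in · 6.720/(13.4 + 6.720) = 1.112 V.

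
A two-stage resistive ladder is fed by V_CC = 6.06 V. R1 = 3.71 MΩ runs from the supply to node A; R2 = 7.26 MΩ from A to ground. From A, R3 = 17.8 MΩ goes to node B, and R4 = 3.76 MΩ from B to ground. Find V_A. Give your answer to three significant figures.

V_A ≈ 3.60 V

Node A sees R2 in parallel with the series input of stage 2, R3 + R4 = 21.56 MΩ.
Effective lower resistance at A: R2 ‖ 21.56 = 5.431 MΩ.
First divider: V_A = V_CC · 5.431/(3.71 + 5.431) = 3.601 V.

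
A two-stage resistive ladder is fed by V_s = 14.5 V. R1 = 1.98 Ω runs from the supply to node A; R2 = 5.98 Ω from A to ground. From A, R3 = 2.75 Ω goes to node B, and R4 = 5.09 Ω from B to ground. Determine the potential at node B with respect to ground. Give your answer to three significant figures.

Looking into the second stage from A: R3 + R4 = 7.840 Ω appears in parallel with R2.
R2 ‖ (R3+R4) = 3.392 Ω.
So V_A = 14.5 × 0.6315 = 9.156 V.
Then the unloaded second divider: V_B = V_A × R4/(R3+R4) = 9.156 × 0.6492 = 5.944 V.

V_B ≈ 5.94 V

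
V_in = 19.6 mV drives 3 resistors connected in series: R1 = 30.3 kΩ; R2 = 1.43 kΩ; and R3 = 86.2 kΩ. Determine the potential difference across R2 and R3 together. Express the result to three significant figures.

ΣR = 30.3 + 1.43 + 86.2 = 117.9 kΩ.
R_{R2..R3} = 1.43 + 86.2 = 87.63 kΩ.
V = V_in · R/ΣR = 19.6 × 0.7431 = 14.56 mV.

V ≈ 14.6 mV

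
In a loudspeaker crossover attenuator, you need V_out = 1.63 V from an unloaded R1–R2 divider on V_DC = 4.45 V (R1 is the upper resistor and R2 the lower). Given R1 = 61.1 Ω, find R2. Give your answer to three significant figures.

V_out/V_DC = R2/(R1+R2) = 0.3663.
Rearranging, R2 = R1·k/(1−k) = 61.1 × 0.5780 = 35.32 Ω.

R2 ≈ 35.3 Ω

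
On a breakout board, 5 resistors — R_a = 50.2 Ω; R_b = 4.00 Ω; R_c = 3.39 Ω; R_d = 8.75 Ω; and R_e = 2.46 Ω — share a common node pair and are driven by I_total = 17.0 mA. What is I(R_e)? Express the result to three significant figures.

I ≈ 6.37 mA

Total conductance ΣG = 1/50.2 + 1/4.00 + 1/3.39 + 1/8.75 + 1/2.46 = 1.086 (units of 1/Ω).
By the current-divider rule, I = I_total · G_k/ΣG = 17.0 × 0.3744 = 6.365 mA.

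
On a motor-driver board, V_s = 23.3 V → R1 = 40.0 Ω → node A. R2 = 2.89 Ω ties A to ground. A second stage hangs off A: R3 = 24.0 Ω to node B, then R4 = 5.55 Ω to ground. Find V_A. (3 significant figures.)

V_A ≈ 1.44 V

The second stage (R3 + R4 = 29.55 Ω) loads node A in parallel with R2.
R2 ‖ (R3+R4) = 2.633 Ω.
So V_A = 23.3 × 0.06175 = 1.439 V.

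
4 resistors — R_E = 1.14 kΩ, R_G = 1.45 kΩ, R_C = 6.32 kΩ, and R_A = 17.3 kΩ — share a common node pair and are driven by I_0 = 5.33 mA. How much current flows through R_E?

I ≈ 2.62 mA

ΣG = 1/1.14 + 1/1.45 + 1/6.32 + 1/17.3 = 1.783.
Current divider: I(R_E) = I_0 · G_k/ΣG = 5.33 × (0.8772/1.783) = 5.33 × 0.4920 = 2.622 mA.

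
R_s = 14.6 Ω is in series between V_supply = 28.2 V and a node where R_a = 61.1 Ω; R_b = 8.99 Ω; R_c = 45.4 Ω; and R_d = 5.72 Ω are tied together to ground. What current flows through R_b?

Combine the parallel branches: R_p = (1/61.1 + 1/8.99 + 1/45.4 + 1/5.72)⁻¹ = 3.082 Ω.
V_A = 28.2 × 3.082/17.68 = 4.915 V.
Branch current I = V_A/R_b = 4.915/8.99 = 0.5468 A.

I ≈ 0.547 A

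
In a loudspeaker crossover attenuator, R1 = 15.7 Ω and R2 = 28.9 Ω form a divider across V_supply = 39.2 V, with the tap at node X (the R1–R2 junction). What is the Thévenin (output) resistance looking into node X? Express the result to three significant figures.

R_th ≈ 10.2 Ω

Zeroing V_supply shorts the top of R1 to ground, so R_th = R1 ‖ R2 = 10.17 Ω.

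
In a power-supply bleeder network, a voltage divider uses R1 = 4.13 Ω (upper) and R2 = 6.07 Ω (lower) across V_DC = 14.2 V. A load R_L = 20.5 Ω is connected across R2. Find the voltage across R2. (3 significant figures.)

V_out ≈ 7.55 V

R2 ‖ R_L = (6.07 × 20.5)/(6.07 + 20.5) = 4.683 Ω.
Now apply the divider: V_out = 14.2 × 0.5314 = 7.546 V.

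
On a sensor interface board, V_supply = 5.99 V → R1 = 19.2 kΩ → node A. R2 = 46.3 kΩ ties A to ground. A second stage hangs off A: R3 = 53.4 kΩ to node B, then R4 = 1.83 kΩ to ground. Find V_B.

V_B ≈ 0.113 V

Looking into the second stage from A: R3 + R4 = 55.23 kΩ appears in parallel with R2.
Effective lower resistance at A: R2 ‖ 55.23 = 25.19 kΩ.
V_A = 5.99 × 25.19/(19.2 + 25.19) = 3.399 V.
Stage 2 is unloaded, so V_B = V_A · R4/(R3+R4) = 3.399 × 1.83/55.23 = 0.1126 V.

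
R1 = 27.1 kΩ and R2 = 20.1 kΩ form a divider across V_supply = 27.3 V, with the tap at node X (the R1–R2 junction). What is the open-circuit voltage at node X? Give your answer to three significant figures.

V_th ≈ 11.6 V

V_th is the unloaded tap voltage: V_supply · R2/(R1+R2) = 27.3 × 0.4258 = 11.63 V.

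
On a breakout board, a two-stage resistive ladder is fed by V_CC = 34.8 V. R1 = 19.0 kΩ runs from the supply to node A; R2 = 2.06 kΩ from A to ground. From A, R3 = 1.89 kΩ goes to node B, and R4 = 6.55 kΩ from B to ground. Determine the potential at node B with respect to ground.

V_B ≈ 2.16 V

Node A sees R2 in parallel with the series input of stage 2, R3 + R4 = 8.440 kΩ.
Effective lower resistance at A: R2 ‖ 8.440 = 1.656 kΩ.
First divider: V_A = V_CC · 1.656/(19.0 + 1.656) = 2.790 V.
Then the unloaded second divider: V_B = V_A × R4/(R3+R4) = 2.790 × 0.7761 = 2.165 V.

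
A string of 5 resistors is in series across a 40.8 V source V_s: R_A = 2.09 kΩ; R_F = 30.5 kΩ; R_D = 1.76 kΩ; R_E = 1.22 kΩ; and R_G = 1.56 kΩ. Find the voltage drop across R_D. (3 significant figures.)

V ≈ 1.93 V

Total series resistance ΣR = 2.09 + 30.5 + 1.76 + 1.22 + 1.56 = 37.13 kΩ.
V = V_s · R/ΣR = 40.8 × 0.04740 = 1.934 V.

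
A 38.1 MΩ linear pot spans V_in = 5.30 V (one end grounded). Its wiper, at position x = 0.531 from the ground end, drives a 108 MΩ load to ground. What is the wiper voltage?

The pot divides into 17.87 MΩ above the wiper and 20.23 MΩ below.
R_L loads the lower segment: effective lower R = 17.04 MΩ.
Then V_out = V_in · 17.04/(17.87 + 17.04) = 2.587 V.

V_out ≈ 2.59 V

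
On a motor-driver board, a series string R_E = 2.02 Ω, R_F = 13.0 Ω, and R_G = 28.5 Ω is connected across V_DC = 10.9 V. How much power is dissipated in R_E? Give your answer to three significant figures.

P ≈ 0.127 W

ΣR = 43.52 Ω → I = 10.9/43.52 = 0.2505 A.
P = I²R = 0.06273 × 2.02 = 0.1267 W.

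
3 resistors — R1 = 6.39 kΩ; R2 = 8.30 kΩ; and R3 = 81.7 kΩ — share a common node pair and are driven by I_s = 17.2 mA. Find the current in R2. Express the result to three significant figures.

I ≈ 7.17 mA

ΣG = 1/6.39 + 1/8.30 + 1/81.7 = 0.2892.
R2 takes the fraction G_k/ΣG = 0.1205/0.2892 = 0.4166, so I = 17.2 × 0.4166 = 7.165 mA.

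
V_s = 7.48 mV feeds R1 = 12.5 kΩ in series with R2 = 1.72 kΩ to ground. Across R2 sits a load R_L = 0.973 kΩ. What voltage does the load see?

V_out ≈ 0.354 mV

First combine the lower leg with the load: R2 ‖ R_L = 0.6214 kΩ.
Then V_out = V_s · R2'/(R1 + R2') = 7.48 × 0.6214/13.12 = 0.3543 mV.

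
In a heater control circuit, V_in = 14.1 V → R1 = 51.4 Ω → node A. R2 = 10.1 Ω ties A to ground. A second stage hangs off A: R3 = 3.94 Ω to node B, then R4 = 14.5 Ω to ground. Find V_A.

Looking into the second stage from A: R3 + R4 = 18.44 Ω appears in parallel with R2.
R2 ‖ (R3+R4) = 6.526 Ω.
V_A = 14.1 × 6.526/(51.4 + 6.526) = 1.588 V.

V_A ≈ 1.59 V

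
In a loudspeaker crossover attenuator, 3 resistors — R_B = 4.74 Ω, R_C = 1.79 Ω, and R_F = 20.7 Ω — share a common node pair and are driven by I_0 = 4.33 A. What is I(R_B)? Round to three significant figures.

ΣG = 1/4.74 + 1/1.79 + 1/20.7 = 0.8179.
By the current-divider rule, I = I_0 · G_k/ΣG = 4.33 × 0.2579 = 1.117 A.

I ≈ 1.12 A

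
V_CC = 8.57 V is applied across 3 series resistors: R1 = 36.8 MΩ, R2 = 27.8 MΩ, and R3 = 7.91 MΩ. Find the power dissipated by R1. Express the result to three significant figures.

The common current is I = 8.57/72.51 = 0.1182 µA.
V(R1) = I·R = 4.349 V; P = V·I = 4.349 × 0.1182 = 0.5141 µW.

P ≈ 0.514 µW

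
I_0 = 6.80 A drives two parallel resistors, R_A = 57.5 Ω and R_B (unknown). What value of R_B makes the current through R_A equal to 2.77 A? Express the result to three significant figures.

R_B ≈ 39.5 Ω

In a two-way split, I_A/I_0 = R_B/(R_A + R_B).
2.77/6.80 = R_B/(R_A + R_B) → R_B = R_A · (0.4074)/(1 − 0.4074) = 57.5 × 0.6873 = 39.52 Ω.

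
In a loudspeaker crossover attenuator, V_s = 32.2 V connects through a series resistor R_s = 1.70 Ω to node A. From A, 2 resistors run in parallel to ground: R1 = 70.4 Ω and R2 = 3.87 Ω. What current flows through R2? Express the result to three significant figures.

I ≈ 5.69 A

Equivalent of the parallel group: R_p = 3.668 Ω.
V_A by voltage divider: V_A = 32.2 × 3.668/(1.70 + 3.668) = 22.00 V.
I(R2) = V_A / R2 = 22.00/3.87 = 5.686 A.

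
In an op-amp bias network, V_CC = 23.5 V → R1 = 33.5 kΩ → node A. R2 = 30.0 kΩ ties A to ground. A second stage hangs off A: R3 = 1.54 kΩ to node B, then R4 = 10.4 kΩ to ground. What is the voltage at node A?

Looking into the second stage from A: R3 + R4 = 11.94 kΩ appears in parallel with R2.
R2 ‖ (R3+R4) = 8.541 kΩ.
First divider: V_A = V_CC · 8.541/(33.5 + 8.541) = 4.774 V.

V_A ≈ 4.77 V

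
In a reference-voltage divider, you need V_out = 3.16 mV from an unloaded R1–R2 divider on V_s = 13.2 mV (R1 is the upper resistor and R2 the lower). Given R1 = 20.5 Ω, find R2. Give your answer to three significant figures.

Required fraction k = V_out/V_s = 0.2394.
So R2 = R1 · V_out/(V_s − V_out) = 20.5 × 3.16/(13.2 − 3.16) = 20.5 × 0.3147 = 6.452 Ω.

R2 ≈ 6.45 Ω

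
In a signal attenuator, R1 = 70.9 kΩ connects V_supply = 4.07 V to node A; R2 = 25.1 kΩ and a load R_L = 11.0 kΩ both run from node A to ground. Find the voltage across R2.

First combine the lower leg with the load: R2 ‖ R_L = 7.648 kΩ.
Then V_out = V_supply · R2'/(R1 + R2') = 4.07 × 7.648/78.55 = 0.3963 V.

V_out ≈ 0.396 V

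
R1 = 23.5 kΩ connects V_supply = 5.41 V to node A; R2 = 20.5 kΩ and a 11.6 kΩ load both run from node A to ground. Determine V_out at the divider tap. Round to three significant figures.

First combine the lower leg with the load: R2 ‖ R_L = 7.408 kΩ.
Voltage divider with the loaded lower leg: V_out = 5.41 × 7.408/(23.5 + 7.408) = 5.41 × 0.2397 = 1.297 V.
(Unloaded it would be 2.52 V; the load pulls it down.)

V_out ≈ 1.30 V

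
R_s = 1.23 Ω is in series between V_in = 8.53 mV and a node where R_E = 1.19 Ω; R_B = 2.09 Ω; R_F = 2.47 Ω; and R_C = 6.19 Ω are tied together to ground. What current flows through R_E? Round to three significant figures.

Combine the parallel branches: R_p = (1/1.19 + 1/2.09 + 1/2.47 + 1/6.19)⁻¹ = 0.5304 Ω.
Node voltage V_A = V_in · R_p/(R_s + R_p) = 8.53 × 0.3013 = 2.570 mV.
I(R_E) = V_A / R_E = 2.570/1.19 = 2.160 mA.
(Check via current divider: I_total = 4.845 mA; share G_k/ΣG = 0.4458 → same result.)

I ≈ 2.16 mA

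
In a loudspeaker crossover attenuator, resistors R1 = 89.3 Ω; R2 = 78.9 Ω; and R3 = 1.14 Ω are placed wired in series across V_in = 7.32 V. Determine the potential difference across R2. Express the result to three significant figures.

ΣR = 89.3 + 78.9 + 1.14 = 169.3 Ω.
Voltage divider: V = V_in · (78.90 / 169.3) = 7.32 × 0.4659 = 3.411 V.

V ≈ 3.41 V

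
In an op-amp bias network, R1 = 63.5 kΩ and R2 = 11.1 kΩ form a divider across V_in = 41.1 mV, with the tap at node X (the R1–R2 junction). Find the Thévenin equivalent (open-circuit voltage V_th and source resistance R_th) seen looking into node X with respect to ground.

V_th ≈ 6.12 mV, R_th ≈ 9.45 kΩ

With X open, the divider is unloaded: V_th = 41.1 × 11.1/74.60 = 6.115 mV.
Looking into X with the source shorted: R_th = R1·R2/(R1+R2) = 63.50 × 11.1/74.60 = 9.448 kΩ.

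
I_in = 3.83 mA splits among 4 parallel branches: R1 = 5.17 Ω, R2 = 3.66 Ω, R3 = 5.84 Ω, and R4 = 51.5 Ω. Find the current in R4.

I ≈ 0.113 mA

Total conductance ΣG = 1/5.17 + 1/3.66 + 1/5.84 + 1/51.5 = 0.6573 (units of 1/Ω).
Current divider: I(R4) = I_in · G_k/ΣG = 3.83 × (0.01942/0.6573) = 3.83 × 0.02954 = 0.1131 mA.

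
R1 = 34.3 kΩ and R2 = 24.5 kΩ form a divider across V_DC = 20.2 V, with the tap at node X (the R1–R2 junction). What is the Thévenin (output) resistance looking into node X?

Looking into X with the source shorted: R_th = R1·R2/(R1+R2) = 34.30 × 24.5/58.80 = 14.29 kΩ.

R_th ≈ 14.3 kΩ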